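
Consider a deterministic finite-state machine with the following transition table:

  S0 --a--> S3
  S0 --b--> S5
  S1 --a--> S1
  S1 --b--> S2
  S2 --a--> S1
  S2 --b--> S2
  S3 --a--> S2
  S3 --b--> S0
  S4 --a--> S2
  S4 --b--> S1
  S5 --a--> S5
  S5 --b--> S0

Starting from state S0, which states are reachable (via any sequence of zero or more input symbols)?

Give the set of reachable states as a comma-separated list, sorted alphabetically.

Answer: S0, S1, S2, S3, S5

Derivation:
BFS from S0:
  visit S0: S0--a-->S3 (new), S0--b-->S5 (new)
  visit S3: S3--a-->S2 (new), S3--b-->S0 (seen)
  visit S5: S5--a-->S5 (seen), S5--b-->S0 (seen)
  visit S2: S2--a-->S1 (new), S2--b-->S2 (seen)
  visit S1: S1--a-->S1 (seen), S1--b-->S2 (seen)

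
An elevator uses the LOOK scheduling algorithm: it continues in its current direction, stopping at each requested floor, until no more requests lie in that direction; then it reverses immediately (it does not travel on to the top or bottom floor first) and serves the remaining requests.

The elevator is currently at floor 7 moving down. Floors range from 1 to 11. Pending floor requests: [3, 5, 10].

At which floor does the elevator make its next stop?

Current floor: 7, direction: down
Requests above: [10]
Requests below: [3, 5]
Moving down and requests lie below → nearest below is max([3, 5]) = 5

Answer: 5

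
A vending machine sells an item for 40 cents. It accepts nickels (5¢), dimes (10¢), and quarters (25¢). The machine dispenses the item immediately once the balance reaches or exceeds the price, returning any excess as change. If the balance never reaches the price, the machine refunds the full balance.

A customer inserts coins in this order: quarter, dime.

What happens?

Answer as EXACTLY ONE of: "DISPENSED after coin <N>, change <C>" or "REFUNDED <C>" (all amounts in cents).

Answer: REFUNDED 35

Derivation:
Price: 40¢
Coin 1 (quarter, 25¢): balance = 25¢
Coin 2 (dime, 10¢): balance = 35¢
All coins inserted, balance 35¢ < price 40¢ → REFUND 35¢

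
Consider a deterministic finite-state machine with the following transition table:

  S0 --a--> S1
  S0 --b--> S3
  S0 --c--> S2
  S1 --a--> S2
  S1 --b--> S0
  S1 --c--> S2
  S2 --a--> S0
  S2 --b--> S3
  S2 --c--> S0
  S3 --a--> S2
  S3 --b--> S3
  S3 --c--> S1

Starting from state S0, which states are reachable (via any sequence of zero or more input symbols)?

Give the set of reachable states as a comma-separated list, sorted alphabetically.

BFS from S0:
  visit S0: S0--a-->S1 (new), S0--b-->S3 (new), S0--c-->S2 (new)
  visit S1: S1--a-->S2 (seen), S1--b-->S0 (seen), S1--c-->S2 (seen)
  visit S3: S3--a-->S2 (seen), S3--b-->S3 (seen), S3--c-->S1 (seen)
  visit S2: S2--a-->S0 (seen), S2--b-->S3 (seen), S2--c-->S0 (seen)

Answer: S0, S1, S2, S3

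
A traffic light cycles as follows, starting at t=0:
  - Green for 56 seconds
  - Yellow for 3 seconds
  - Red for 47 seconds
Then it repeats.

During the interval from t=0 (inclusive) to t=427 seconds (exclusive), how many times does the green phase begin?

Answer: 5

Derivation:
Cycle = 56+3+47 = 106s
green phase starts at t = k*106 + 0 for k=0,1,2,...
Need k*106+0 < 427 → k < 4.028
k ∈ {0, ..., 4} → 5 starts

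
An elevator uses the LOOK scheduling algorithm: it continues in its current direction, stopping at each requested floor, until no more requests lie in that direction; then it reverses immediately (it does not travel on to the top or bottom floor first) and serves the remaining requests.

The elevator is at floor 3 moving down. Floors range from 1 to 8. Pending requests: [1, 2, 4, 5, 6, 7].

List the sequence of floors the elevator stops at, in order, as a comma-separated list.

Answer: 2, 1, 4, 5, 6, 7

Derivation:
Current: 3, moving DOWN
Serve below first (descending): [2, 1]
Then reverse, serve above (ascending): [4, 5, 6, 7]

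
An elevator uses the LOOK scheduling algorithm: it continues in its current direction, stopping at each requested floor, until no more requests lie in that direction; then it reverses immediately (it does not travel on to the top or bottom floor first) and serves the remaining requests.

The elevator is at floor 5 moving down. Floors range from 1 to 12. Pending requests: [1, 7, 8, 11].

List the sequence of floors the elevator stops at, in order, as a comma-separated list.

Answer: 1, 7, 8, 11

Derivation:
Current: 5, moving DOWN
Serve below first (descending): [1]
Then reverse, serve above (ascending): [7, 8, 11]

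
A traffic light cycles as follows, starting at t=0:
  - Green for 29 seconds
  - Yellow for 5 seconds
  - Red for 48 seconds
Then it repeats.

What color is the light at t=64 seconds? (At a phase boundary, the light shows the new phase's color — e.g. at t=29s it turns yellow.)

Cycle length = 29 + 5 + 48 = 82s
t = 64, phase_t = 64 mod 82 = 64
64 >= 34 → RED

Answer: red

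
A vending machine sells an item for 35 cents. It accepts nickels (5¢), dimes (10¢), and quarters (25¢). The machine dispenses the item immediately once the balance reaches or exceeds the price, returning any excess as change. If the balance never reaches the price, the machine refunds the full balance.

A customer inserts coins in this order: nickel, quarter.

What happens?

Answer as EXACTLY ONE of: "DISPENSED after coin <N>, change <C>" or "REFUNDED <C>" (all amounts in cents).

Price: 35¢
Coin 1 (nickel, 5¢): balance = 5¢
Coin 2 (quarter, 25¢): balance = 30¢
All coins inserted, balance 30¢ < price 35¢ → REFUND 30¢

Answer: REFUNDED 30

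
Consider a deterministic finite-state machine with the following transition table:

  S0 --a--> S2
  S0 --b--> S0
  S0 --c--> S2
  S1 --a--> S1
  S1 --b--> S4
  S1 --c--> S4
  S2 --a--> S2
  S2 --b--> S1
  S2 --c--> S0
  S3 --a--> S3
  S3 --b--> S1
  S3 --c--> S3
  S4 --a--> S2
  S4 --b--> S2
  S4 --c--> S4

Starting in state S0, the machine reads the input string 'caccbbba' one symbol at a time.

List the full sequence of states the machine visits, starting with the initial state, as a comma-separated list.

Answer: S0, S2, S2, S0, S2, S1, S4, S2, S2

Derivation:
Start: S0
  read 'c': S0 --c--> S2
  read 'a': S2 --a--> S2
  read 'c': S2 --c--> S0
  read 'c': S0 --c--> S2
  read 'b': S2 --b--> S1
  read 'b': S1 --b--> S4
  read 'b': S4 --b--> S2
  read 'a': S2 --a--> S2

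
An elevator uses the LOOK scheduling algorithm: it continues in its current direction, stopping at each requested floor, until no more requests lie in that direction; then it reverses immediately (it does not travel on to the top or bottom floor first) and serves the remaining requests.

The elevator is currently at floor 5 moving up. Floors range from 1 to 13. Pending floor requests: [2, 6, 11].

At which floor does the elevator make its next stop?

Current floor: 5, direction: up
Requests above: [6, 11]
Requests below: [2]
Moving up and requests lie above → nearest above is min([6, 11]) = 6

Answer: 6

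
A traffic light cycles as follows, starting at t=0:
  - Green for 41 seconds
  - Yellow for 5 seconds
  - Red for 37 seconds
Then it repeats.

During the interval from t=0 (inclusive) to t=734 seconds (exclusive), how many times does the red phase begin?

Answer: 9

Derivation:
Cycle = 41+5+37 = 83s
red phase starts at t = k*83 + 46 for k=0,1,2,...
Need k*83+46 < 734 → k < 8.289
k ∈ {0, ..., 8} → 9 starts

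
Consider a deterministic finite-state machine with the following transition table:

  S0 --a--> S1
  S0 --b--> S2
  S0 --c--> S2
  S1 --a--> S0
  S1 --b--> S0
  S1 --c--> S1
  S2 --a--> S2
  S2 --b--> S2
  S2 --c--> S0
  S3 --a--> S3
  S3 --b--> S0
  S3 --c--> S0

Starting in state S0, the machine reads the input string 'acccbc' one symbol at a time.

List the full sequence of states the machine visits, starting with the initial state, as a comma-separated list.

Answer: S0, S1, S1, S1, S1, S0, S2

Derivation:
Start: S0
  read 'a': S0 --a--> S1
  read 'c': S1 --c--> S1
  read 'c': S1 --c--> S1
  read 'c': S1 --c--> S1
  read 'b': S1 --b--> S0
  read 'c': S0 --c--> S2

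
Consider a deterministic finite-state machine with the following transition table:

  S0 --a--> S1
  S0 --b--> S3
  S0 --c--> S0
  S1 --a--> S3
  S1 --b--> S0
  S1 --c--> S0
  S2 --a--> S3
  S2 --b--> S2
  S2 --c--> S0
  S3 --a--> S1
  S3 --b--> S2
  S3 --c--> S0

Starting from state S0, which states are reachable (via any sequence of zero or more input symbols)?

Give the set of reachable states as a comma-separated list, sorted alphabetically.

Answer: S0, S1, S2, S3

Derivation:
BFS from S0:
  visit S0: S0--a-->S1 (new), S0--b-->S3 (new), S0--c-->S0 (seen)
  visit S1: S1--a-->S3 (seen), S1--b-->S0 (seen), S1--c-->S0 (seen)
  visit S3: S3--a-->S1 (seen), S3--b-->S2 (new), S3--c-->S0 (seen)
  visit S2: S2--a-->S3 (seen), S2--b-->S2 (seen), S2--c-->S0 (seen)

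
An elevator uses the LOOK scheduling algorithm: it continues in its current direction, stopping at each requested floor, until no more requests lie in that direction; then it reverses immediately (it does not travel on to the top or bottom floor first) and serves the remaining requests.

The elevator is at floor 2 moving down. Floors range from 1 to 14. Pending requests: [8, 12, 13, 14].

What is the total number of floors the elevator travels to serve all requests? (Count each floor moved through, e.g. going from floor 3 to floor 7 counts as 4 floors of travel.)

Start at floor 2 moving down, LOOK stop order: [8, 12, 13, 14]
  2 → 8: |8-2| = 6, total = 6
  8 → 12: |12-8| = 4, total = 10
  12 → 13: |13-12| = 1, total = 11
  13 → 14: |14-13| = 1, total = 12

Answer: 12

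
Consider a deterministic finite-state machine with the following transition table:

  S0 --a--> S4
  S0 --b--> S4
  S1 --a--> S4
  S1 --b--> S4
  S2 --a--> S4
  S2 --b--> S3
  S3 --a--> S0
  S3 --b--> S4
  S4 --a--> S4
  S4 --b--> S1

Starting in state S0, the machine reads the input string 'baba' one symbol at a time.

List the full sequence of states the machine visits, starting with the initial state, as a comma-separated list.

Start: S0
  read 'b': S0 --b--> S4
  read 'a': S4 --a--> S4
  read 'b': S4 --b--> S1
  read 'a': S1 --a--> S4

Answer: S0, S4, S4, S1, S4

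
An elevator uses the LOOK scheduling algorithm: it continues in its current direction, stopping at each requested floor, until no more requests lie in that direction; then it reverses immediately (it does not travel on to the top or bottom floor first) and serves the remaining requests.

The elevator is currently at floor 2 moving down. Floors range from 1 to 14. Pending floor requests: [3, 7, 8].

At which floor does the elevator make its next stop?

Current floor: 2, direction: down
Requests above: [3, 7, 8]
Requests below: []
Moving down but no requests below → reverse; nearest above is min([3, 7, 8]) = 3

Answer: 3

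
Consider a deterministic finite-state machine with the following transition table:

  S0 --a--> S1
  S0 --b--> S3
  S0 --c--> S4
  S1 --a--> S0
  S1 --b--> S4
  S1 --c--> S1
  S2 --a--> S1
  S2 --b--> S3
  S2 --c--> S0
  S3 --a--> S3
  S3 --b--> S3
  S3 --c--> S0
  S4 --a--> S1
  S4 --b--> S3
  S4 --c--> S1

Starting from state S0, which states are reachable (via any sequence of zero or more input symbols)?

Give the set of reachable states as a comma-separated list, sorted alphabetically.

BFS from S0:
  visit S0: S0--a-->S1 (new), S0--b-->S3 (new), S0--c-->S4 (new)
  visit S1: S1--a-->S0 (seen), S1--b-->S4 (seen), S1--c-->S1 (seen)
  visit S3: S3--a-->S3 (seen), S3--b-->S3 (seen), S3--c-->S0 (seen)
  visit S4: S4--a-->S1 (seen), S4--b-->S3 (seen), S4--c-->S1 (seen)

Answer: S0, S1, S3, S4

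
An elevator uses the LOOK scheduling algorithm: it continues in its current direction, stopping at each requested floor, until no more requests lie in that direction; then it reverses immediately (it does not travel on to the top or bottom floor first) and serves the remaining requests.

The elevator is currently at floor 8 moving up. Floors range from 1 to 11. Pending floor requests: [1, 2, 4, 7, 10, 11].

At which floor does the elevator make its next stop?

Answer: 10

Derivation:
Current floor: 8, direction: up
Requests above: [10, 11]
Requests below: [1, 2, 4, 7]
Moving up and requests lie above → nearest above is min([10, 11]) = 10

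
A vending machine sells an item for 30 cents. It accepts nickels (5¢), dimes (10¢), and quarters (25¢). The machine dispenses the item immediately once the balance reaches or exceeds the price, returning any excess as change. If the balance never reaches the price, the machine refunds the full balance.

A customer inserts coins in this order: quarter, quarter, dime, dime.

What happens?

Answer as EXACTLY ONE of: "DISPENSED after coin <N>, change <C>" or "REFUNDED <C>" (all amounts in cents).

Answer: DISPENSED after coin 2, change 20

Derivation:
Price: 30¢
Coin 1 (quarter, 25¢): balance = 25¢
Coin 2 (quarter, 25¢): balance = 50¢
  → balance >= price → DISPENSE, change = 50 - 30 = 20¢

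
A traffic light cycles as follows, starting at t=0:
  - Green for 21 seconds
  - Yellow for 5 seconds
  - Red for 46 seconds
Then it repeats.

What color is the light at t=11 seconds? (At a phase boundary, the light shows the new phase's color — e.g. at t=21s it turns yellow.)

Cycle length = 21 + 5 + 46 = 72s
t = 11, phase_t = 11 mod 72 = 11
11 < 21 (green end) → GREEN

Answer: green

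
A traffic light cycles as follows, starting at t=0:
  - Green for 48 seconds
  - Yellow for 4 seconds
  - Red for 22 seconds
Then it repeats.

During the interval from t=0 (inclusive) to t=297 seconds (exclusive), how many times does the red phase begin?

Answer: 4

Derivation:
Cycle = 48+4+22 = 74s
red phase starts at t = k*74 + 52 for k=0,1,2,...
Need k*74+52 < 297 → k < 3.311
k ∈ {0, ..., 3} → 4 starts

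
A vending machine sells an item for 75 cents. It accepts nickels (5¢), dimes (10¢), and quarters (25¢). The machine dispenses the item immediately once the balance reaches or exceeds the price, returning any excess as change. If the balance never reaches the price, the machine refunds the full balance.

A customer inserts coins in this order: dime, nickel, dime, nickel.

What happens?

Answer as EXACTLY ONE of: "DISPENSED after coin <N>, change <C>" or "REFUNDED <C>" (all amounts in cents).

Price: 75¢
Coin 1 (dime, 10¢): balance = 10¢
Coin 2 (nickel, 5¢): balance = 15¢
Coin 3 (dime, 10¢): balance = 25¢
Coin 4 (nickel, 5¢): balance = 30¢
All coins inserted, balance 30¢ < price 75¢ → REFUND 30¢

Answer: REFUNDED 30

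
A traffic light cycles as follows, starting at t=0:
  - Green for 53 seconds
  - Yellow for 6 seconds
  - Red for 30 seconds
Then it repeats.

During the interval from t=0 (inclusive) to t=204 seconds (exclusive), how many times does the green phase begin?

Cycle = 53+6+30 = 89s
green phase starts at t = k*89 + 0 for k=0,1,2,...
Need k*89+0 < 204 → k < 2.292
k ∈ {0, ..., 2} → 3 starts

Answer: 3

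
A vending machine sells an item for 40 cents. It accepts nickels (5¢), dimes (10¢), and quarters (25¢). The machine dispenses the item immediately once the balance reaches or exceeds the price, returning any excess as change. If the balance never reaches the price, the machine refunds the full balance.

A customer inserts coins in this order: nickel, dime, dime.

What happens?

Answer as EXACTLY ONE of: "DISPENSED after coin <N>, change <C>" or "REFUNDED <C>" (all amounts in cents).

Price: 40¢
Coin 1 (nickel, 5¢): balance = 5¢
Coin 2 (dime, 10¢): balance = 15¢
Coin 3 (dime, 10¢): balance = 25¢
All coins inserted, balance 25¢ < price 40¢ → REFUND 25¢

Answer: REFUNDED 25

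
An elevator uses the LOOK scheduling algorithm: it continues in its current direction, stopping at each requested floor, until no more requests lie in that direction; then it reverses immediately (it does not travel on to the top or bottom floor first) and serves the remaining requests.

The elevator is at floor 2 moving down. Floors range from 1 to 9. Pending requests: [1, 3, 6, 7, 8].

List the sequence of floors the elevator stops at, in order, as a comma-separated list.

Answer: 1, 3, 6, 7, 8

Derivation:
Current: 2, moving DOWN
Serve below first (descending): [1]
Then reverse, serve above (ascending): [3, 6, 7, 8]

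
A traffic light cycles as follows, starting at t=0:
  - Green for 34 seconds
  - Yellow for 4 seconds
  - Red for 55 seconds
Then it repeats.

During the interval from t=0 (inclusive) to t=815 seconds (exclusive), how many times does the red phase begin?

Answer: 9

Derivation:
Cycle = 34+4+55 = 93s
red phase starts at t = k*93 + 38 for k=0,1,2,...
Need k*93+38 < 815 → k < 8.355
k ∈ {0, ..., 8} → 9 starts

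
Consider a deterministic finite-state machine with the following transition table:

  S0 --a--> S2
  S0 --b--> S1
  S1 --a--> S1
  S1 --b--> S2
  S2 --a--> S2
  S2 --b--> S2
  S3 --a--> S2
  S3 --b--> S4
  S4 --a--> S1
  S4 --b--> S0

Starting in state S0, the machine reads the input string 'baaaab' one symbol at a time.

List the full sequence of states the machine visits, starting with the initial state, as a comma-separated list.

Start: S0
  read 'b': S0 --b--> S1
  read 'a': S1 --a--> S1
  read 'a': S1 --a--> S1
  read 'a': S1 --a--> S1
  read 'a': S1 --a--> S1
  read 'b': S1 --b--> S2

Answer: S0, S1, S1, S1, S1, S1, S2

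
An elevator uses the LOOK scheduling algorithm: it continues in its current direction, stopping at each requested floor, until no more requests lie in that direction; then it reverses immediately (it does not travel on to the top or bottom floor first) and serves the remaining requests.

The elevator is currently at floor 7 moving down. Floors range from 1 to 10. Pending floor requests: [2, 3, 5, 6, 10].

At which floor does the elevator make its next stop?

Current floor: 7, direction: down
Requests above: [10]
Requests below: [2, 3, 5, 6]
Moving down and requests lie below → nearest below is max([2, 3, 5, 6]) = 6

Answer: 6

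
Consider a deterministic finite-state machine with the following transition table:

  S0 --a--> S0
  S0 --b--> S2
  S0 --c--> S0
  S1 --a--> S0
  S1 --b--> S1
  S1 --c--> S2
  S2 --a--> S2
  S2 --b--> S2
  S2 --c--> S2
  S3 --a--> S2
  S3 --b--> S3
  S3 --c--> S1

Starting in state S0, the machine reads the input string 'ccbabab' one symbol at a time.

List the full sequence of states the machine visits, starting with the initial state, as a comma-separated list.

Start: S0
  read 'c': S0 --c--> S0
  read 'c': S0 --c--> S0
  read 'b': S0 --b--> S2
  read 'a': S2 --a--> S2
  read 'b': S2 --b--> S2
  read 'a': S2 --a--> S2
  read 'b': S2 --b--> S2

Answer: S0, S0, S0, S2, S2, S2, S2, S2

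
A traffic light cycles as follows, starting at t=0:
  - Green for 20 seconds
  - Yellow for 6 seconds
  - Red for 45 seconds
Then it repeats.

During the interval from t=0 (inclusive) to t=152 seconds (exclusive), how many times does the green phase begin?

Cycle = 20+6+45 = 71s
green phase starts at t = k*71 + 0 for k=0,1,2,...
Need k*71+0 < 152 → k < 2.141
k ∈ {0, ..., 2} → 3 starts

Answer: 3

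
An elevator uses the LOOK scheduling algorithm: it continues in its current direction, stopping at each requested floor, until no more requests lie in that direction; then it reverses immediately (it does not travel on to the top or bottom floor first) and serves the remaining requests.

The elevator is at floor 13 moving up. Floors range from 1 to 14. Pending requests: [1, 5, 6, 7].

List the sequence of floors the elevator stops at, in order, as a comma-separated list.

Answer: 7, 6, 5, 1

Derivation:
Current: 13, moving UP
Serve above first (ascending): []
Then reverse, serve below (descending): [7, 6, 5, 1]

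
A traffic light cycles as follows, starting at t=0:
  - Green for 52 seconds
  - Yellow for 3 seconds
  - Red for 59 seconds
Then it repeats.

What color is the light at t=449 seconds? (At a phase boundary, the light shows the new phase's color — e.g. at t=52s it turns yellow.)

Answer: red

Derivation:
Cycle length = 52 + 3 + 59 = 114s
t = 449, phase_t = 449 mod 114 = 107
107 >= 55 → RED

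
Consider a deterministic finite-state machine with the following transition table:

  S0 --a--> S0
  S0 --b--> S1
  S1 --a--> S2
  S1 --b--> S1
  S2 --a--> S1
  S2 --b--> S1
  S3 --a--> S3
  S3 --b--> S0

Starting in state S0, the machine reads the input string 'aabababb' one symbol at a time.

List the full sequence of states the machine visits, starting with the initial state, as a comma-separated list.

Answer: S0, S0, S0, S1, S2, S1, S2, S1, S1

Derivation:
Start: S0
  read 'a': S0 --a--> S0
  read 'a': S0 --a--> S0
  read 'b': S0 --b--> S1
  read 'a': S1 --a--> S2
  read 'b': S2 --b--> S1
  read 'a': S1 --a--> S2
  read 'b': S2 --b--> S1
  read 'b': S1 --b--> S1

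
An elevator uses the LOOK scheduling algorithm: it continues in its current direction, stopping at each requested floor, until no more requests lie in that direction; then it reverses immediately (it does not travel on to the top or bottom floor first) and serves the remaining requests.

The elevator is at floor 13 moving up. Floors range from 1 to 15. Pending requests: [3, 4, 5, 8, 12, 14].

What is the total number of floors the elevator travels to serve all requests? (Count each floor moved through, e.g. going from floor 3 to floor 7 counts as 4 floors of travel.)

Start at floor 13 moving up, LOOK stop order: [14, 12, 8, 5, 4, 3]
  13 → 14: |14-13| = 1, total = 1
  14 → 12: |12-14| = 2, total = 3
  12 → 8: |8-12| = 4, total = 7
  8 → 5: |5-8| = 3, total = 10
  5 → 4: |4-5| = 1, total = 11
  4 → 3: |3-4| = 1, total = 12

Answer: 12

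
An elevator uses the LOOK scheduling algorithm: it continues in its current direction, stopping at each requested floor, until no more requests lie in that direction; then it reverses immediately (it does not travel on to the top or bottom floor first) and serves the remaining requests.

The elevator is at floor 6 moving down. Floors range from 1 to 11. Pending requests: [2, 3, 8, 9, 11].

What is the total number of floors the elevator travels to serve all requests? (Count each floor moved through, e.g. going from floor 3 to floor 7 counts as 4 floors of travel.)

Start at floor 6 moving down, LOOK stop order: [3, 2, 8, 9, 11]
  6 → 3: |3-6| = 3, total = 3
  3 → 2: |2-3| = 1, total = 4
  2 → 8: |8-2| = 6, total = 10
  8 → 9: |9-8| = 1, total = 11
  9 → 11: |11-9| = 2, total = 13

Answer: 13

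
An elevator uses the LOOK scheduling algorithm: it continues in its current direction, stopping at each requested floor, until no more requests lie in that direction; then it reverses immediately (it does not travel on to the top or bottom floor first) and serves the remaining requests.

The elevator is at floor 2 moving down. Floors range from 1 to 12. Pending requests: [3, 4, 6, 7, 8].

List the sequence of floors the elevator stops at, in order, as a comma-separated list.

Current: 2, moving DOWN
Serve below first (descending): []
Then reverse, serve above (ascending): [3, 4, 6, 7, 8]

Answer: 3, 4, 6, 7, 8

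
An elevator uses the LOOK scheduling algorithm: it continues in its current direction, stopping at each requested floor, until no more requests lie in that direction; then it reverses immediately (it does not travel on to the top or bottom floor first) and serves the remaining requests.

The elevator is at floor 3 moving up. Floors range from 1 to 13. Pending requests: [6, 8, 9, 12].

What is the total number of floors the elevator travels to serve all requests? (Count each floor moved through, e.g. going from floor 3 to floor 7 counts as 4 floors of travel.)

Start at floor 3 moving up, LOOK stop order: [6, 8, 9, 12]
  3 → 6: |6-3| = 3, total = 3
  6 → 8: |8-6| = 2, total = 5
  8 → 9: |9-8| = 1, total = 6
  9 → 12: |12-9| = 3, total = 9

Answer: 9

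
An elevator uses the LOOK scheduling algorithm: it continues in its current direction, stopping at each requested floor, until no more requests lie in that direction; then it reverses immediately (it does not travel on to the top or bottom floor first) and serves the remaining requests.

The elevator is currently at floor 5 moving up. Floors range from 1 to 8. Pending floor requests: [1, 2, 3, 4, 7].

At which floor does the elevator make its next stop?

Current floor: 5, direction: up
Requests above: [7]
Requests below: [1, 2, 3, 4]
Moving up and requests lie above → nearest above is min([7]) = 7

Answer: 7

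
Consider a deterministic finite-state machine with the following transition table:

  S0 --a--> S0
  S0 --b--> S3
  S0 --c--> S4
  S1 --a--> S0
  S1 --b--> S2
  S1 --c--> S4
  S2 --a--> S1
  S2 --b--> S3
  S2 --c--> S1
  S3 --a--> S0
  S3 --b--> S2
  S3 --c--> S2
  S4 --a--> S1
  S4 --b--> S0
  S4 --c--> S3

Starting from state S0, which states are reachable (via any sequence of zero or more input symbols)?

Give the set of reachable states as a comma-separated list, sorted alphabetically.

BFS from S0:
  visit S0: S0--a-->S0 (seen), S0--b-->S3 (new), S0--c-->S4 (new)
  visit S3: S3--a-->S0 (seen), S3--b-->S2 (new), S3--c-->S2 (seen)
  visit S4: S4--a-->S1 (new), S4--b-->S0 (seen), S4--c-->S3 (seen)
  visit S2: S2--a-->S1 (seen), S2--b-->S3 (seen), S2--c-->S1 (seen)
  visit S1: S1--a-->S0 (seen), S1--b-->S2 (seen), S1--c-->S4 (seen)

Answer: S0, S1, S2, S3, S4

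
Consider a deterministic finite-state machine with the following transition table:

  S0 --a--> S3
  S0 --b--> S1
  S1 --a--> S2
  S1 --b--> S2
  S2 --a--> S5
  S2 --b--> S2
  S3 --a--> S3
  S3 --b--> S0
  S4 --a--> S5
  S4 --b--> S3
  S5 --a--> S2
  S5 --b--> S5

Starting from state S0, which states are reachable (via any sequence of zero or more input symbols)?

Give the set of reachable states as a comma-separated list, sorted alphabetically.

Answer: S0, S1, S2, S3, S5

Derivation:
BFS from S0:
  visit S0: S0--a-->S3 (new), S0--b-->S1 (new)
  visit S3: S3--a-->S3 (seen), S3--b-->S0 (seen)
  visit S1: S1--a-->S2 (new), S1--b-->S2 (seen)
  visit S2: S2--a-->S5 (new), S2--b-->S2 (seen)
  visit S5: S5--a-->S2 (seen), S5--b-->S5 (seen)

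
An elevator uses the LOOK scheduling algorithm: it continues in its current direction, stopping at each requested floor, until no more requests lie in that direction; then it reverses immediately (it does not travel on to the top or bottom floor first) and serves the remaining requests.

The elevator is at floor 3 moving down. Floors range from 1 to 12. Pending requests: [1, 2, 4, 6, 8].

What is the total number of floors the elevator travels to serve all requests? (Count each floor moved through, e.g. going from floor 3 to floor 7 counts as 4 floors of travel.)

Answer: 9

Derivation:
Start at floor 3 moving down, LOOK stop order: [2, 1, 4, 6, 8]
  3 → 2: |2-3| = 1, total = 1
  2 → 1: |1-2| = 1, total = 2
  1 → 4: |4-1| = 3, total = 5
  4 → 6: |6-4| = 2, total = 7
  6 → 8: |8-6| = 2, total = 9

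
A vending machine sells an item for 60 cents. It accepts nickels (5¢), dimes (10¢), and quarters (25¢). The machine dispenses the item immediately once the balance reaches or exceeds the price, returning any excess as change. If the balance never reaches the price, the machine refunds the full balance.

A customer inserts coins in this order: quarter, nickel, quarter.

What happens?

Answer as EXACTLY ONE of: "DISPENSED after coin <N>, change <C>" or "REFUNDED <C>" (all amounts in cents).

Price: 60¢
Coin 1 (quarter, 25¢): balance = 25¢
Coin 2 (nickel, 5¢): balance = 30¢
Coin 3 (quarter, 25¢): balance = 55¢
All coins inserted, balance 55¢ < price 60¢ → REFUND 55¢

Answer: REFUNDED 55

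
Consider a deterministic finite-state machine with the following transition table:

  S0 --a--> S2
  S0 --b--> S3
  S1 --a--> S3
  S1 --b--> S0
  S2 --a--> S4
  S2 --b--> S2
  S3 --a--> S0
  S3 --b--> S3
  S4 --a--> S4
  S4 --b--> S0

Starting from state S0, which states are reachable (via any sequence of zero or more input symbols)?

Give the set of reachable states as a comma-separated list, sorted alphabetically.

BFS from S0:
  visit S0: S0--a-->S2 (new), S0--b-->S3 (new)
  visit S2: S2--a-->S4 (new), S2--b-->S2 (seen)
  visit S3: S3--a-->S0 (seen), S3--b-->S3 (seen)
  visit S4: S4--a-->S4 (seen), S4--b-->S0 (seen)

Answer: S0, S2, S3, S4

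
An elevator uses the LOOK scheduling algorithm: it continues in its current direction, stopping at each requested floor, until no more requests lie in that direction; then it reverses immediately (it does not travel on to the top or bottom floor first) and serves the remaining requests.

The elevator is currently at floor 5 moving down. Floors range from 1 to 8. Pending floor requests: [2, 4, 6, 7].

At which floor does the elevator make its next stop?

Answer: 4

Derivation:
Current floor: 5, direction: down
Requests above: [6, 7]
Requests below: [2, 4]
Moving down and requests lie below → nearest below is max([2, 4]) = 4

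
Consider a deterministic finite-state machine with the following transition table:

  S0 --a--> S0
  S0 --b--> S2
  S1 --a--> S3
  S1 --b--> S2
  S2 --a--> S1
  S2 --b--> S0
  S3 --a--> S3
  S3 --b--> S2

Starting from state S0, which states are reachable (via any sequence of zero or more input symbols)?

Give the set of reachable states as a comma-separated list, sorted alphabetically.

BFS from S0:
  visit S0: S0--a-->S0 (seen), S0--b-->S2 (new)
  visit S2: S2--a-->S1 (new), S2--b-->S0 (seen)
  visit S1: S1--a-->S3 (new), S1--b-->S2 (seen)
  visit S3: S3--a-->S3 (seen), S3--b-->S2 (seen)

Answer: S0, S1, S2, S3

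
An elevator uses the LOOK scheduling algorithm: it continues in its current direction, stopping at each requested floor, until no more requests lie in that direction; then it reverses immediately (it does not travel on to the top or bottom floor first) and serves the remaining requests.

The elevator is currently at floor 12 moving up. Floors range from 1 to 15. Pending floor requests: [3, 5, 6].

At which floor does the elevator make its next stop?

Current floor: 12, direction: up
Requests above: []
Requests below: [3, 5, 6]
Moving up but no requests above → reverse; nearest below is max([3, 5, 6]) = 6

Answer: 6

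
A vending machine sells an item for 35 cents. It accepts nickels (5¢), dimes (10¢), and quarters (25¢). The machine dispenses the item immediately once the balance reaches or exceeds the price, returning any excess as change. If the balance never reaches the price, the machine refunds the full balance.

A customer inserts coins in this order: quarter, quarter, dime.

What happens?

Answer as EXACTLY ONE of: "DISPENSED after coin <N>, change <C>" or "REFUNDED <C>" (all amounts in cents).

Price: 35¢
Coin 1 (quarter, 25¢): balance = 25¢
Coin 2 (quarter, 25¢): balance = 50¢
  → balance >= price → DISPENSE, change = 50 - 35 = 15¢

Answer: DISPENSED after coin 2, change 15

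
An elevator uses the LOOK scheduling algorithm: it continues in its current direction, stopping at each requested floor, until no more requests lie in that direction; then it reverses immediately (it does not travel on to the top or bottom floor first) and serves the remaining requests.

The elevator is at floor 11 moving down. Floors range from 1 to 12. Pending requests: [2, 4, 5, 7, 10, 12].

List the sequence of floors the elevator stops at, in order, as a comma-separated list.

Answer: 10, 7, 5, 4, 2, 12

Derivation:
Current: 11, moving DOWN
Serve below first (descending): [10, 7, 5, 4, 2]
Then reverse, serve above (ascending): [12]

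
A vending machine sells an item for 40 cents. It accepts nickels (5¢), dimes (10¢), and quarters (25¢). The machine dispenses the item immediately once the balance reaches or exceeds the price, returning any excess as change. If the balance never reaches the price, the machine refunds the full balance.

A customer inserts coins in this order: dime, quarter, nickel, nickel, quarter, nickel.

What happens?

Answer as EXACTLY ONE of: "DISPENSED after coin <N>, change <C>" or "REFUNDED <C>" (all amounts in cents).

Answer: DISPENSED after coin 3, change 0

Derivation:
Price: 40¢
Coin 1 (dime, 10¢): balance = 10¢
Coin 2 (quarter, 25¢): balance = 35¢
Coin 3 (nickel, 5¢): balance = 40¢
  → balance >= price → DISPENSE, change = 40 - 40 = 0¢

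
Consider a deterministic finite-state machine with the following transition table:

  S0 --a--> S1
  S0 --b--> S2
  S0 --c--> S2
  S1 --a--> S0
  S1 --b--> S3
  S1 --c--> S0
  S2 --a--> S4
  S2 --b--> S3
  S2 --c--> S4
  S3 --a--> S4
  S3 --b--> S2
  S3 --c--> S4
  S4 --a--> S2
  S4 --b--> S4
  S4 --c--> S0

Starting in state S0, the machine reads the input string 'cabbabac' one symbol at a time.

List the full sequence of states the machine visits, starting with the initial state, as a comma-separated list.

Start: S0
  read 'c': S0 --c--> S2
  read 'a': S2 --a--> S4
  read 'b': S4 --b--> S4
  read 'b': S4 --b--> S4
  read 'a': S4 --a--> S2
  read 'b': S2 --b--> S3
  read 'a': S3 --a--> S4
  read 'c': S4 --c--> S0

Answer: S0, S2, S4, S4, S4, S2, S3, S4, S0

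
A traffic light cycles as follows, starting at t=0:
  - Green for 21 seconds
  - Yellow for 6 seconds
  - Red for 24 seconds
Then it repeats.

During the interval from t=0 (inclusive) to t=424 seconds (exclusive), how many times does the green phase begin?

Cycle = 21+6+24 = 51s
green phase starts at t = k*51 + 0 for k=0,1,2,...
Need k*51+0 < 424 → k < 8.314
k ∈ {0, ..., 8} → 9 starts

Answer: 9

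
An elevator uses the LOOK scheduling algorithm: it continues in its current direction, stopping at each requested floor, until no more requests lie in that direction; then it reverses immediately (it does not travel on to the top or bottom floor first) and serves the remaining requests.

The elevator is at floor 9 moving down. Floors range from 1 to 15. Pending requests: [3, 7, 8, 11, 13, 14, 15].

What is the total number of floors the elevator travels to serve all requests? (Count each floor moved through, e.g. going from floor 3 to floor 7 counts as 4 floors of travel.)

Start at floor 9 moving down, LOOK stop order: [8, 7, 3, 11, 13, 14, 15]
  9 → 8: |8-9| = 1, total = 1
  8 → 7: |7-8| = 1, total = 2
  7 → 3: |3-7| = 4, total = 6
  3 → 11: |11-3| = 8, total = 14
  11 → 13: |13-11| = 2, total = 16
  13 → 14: |14-13| = 1, total = 17
  14 → 15: |15-14| = 1, total = 18

Answer: 18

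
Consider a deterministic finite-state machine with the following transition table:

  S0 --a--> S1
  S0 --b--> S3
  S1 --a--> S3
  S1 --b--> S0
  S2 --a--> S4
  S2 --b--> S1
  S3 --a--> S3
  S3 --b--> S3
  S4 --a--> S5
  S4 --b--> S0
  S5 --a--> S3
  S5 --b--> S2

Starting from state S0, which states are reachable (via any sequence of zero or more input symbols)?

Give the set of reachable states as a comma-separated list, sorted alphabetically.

BFS from S0:
  visit S0: S0--a-->S1 (new), S0--b-->S3 (new)
  visit S1: S1--a-->S3 (seen), S1--b-->S0 (seen)
  visit S3: S3--a-->S3 (seen), S3--b-->S3 (seen)

Answer: S0, S1, S3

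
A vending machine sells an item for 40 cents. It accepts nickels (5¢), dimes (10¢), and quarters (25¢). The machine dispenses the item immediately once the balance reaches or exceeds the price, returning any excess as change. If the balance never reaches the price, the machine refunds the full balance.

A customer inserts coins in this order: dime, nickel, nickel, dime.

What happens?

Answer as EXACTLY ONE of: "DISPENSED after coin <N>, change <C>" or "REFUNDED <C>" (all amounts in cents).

Answer: REFUNDED 30

Derivation:
Price: 40¢
Coin 1 (dime, 10¢): balance = 10¢
Coin 2 (nickel, 5¢): balance = 15¢
Coin 3 (nickel, 5¢): balance = 20¢
Coin 4 (dime, 10¢): balance = 30¢
All coins inserted, balance 30¢ < price 40¢ → REFUND 30¢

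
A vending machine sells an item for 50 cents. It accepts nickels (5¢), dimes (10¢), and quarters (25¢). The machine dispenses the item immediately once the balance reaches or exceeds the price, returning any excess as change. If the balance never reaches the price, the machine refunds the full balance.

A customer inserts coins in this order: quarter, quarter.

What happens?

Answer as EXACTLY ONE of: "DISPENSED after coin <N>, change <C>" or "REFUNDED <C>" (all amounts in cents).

Answer: DISPENSED after coin 2, change 0

Derivation:
Price: 50¢
Coin 1 (quarter, 25¢): balance = 25¢
Coin 2 (quarter, 25¢): balance = 50¢
  → balance >= price → DISPENSE, change = 50 - 50 = 0¢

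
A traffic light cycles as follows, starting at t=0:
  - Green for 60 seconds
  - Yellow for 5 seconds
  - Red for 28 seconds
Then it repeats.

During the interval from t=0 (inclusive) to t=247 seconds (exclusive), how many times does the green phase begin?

Cycle = 60+5+28 = 93s
green phase starts at t = k*93 + 0 for k=0,1,2,...
Need k*93+0 < 247 → k < 2.656
k ∈ {0, ..., 2} → 3 starts

Answer: 3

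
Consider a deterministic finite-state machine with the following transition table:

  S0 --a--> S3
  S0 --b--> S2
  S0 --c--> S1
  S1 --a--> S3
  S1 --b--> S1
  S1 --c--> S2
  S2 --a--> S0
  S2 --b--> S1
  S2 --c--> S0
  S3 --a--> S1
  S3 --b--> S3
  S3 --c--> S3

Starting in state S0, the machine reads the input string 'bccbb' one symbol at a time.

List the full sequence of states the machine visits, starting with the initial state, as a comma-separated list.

Answer: S0, S2, S0, S1, S1, S1

Derivation:
Start: S0
  read 'b': S0 --b--> S2
  read 'c': S2 --c--> S0
  read 'c': S0 --c--> S1
  read 'b': S1 --b--> S1
  read 'b': S1 --b--> S1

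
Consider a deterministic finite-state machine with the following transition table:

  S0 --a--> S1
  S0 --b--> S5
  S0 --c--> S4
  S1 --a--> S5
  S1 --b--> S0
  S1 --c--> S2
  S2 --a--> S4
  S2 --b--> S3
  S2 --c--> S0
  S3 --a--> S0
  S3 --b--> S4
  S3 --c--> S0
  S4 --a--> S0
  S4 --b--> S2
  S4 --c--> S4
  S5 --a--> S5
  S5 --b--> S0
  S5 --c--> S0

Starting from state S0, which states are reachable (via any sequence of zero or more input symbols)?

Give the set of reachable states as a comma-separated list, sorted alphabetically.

Answer: S0, S1, S2, S3, S4, S5

Derivation:
BFS from S0:
  visit S0: S0--a-->S1 (new), S0--b-->S5 (new), S0--c-->S4 (new)
  visit S1: S1--a-->S5 (seen), S1--b-->S0 (seen), S1--c-->S2 (new)
  visit S5: S5--a-->S5 (seen), S5--b-->S0 (seen), S5--c-->S0 (seen)
  visit S4: S4--a-->S0 (seen), S4--b-->S2 (seen), S4--c-->S4 (seen)
  visit S2: S2--a-->S4 (seen), S2--b-->S3 (new), S2--c-->S0 (seen)
  visit S3: S3--a-->S0 (seen), S3--b-->S4 (seen), S3--c-->S0 (seen)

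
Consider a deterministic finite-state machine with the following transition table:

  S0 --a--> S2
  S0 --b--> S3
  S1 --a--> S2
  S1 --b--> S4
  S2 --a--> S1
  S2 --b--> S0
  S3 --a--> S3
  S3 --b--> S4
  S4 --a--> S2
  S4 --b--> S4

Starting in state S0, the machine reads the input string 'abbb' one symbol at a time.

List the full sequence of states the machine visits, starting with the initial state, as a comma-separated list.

Start: S0
  read 'a': S0 --a--> S2
  read 'b': S2 --b--> S0
  read 'b': S0 --b--> S3
  read 'b': S3 --b--> S4

Answer: S0, S2, S0, S3, S4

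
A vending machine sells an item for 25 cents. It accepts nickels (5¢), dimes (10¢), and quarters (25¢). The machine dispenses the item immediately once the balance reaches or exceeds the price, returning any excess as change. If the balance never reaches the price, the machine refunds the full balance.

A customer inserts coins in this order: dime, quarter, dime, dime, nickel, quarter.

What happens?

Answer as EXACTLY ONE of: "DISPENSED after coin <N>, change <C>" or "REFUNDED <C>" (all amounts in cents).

Price: 25¢
Coin 1 (dime, 10¢): balance = 10¢
Coin 2 (quarter, 25¢): balance = 35¢
  → balance >= price → DISPENSE, change = 35 - 25 = 10¢

Answer: DISPENSED after coin 2, change 10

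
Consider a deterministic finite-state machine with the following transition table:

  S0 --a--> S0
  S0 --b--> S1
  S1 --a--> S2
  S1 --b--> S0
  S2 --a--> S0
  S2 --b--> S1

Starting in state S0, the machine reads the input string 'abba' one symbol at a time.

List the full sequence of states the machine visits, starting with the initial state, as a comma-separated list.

Start: S0
  read 'a': S0 --a--> S0
  read 'b': S0 --b--> S1
  read 'b': S1 --b--> S0
  read 'a': S0 --a--> S0

Answer: S0, S0, S1, S0, S0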